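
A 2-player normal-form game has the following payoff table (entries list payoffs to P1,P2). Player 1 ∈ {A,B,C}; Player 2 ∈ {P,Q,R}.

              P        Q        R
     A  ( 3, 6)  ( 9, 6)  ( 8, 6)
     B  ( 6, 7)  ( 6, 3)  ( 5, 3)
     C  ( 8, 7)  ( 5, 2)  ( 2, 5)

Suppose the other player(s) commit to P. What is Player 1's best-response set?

argmax u_1 = {C}

u_1(A vs P) = 3
u_1(B vs P) = 6
u_1(C vs P) = 8
max payoff 8 at {C}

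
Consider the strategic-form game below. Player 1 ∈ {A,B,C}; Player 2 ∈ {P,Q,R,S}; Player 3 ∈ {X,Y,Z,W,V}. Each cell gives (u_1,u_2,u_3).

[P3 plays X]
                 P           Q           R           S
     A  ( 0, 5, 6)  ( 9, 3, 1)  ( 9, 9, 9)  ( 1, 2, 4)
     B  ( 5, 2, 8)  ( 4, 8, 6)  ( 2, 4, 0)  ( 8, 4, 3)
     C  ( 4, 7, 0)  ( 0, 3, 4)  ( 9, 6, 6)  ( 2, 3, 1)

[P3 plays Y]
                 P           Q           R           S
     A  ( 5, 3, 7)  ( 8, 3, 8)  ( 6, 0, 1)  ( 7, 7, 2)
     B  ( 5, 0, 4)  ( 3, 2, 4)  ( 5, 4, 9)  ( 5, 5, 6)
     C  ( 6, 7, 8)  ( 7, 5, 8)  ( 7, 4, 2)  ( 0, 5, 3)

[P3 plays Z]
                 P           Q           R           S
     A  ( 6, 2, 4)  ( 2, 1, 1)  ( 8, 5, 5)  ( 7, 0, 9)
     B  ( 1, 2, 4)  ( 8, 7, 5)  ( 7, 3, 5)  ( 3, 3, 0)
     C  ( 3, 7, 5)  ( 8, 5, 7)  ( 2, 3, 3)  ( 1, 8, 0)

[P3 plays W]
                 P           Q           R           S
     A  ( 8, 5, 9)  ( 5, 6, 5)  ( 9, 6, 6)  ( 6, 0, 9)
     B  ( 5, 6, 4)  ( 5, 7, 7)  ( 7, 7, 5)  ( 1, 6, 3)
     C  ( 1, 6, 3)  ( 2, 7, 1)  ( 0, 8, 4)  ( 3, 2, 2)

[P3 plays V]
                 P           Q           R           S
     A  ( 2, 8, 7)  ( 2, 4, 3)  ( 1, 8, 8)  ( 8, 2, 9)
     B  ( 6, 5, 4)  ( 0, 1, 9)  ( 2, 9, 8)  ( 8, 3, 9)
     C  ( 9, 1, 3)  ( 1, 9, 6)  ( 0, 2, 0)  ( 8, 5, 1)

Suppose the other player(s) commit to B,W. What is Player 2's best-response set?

u_2(P vs B,W) = 6
u_2(Q vs B,W) = 7
u_2(R vs B,W) = 7
u_2(S vs B,W) = 6
max payoff 7 at {Q,R}

BR_2 = {Q,R}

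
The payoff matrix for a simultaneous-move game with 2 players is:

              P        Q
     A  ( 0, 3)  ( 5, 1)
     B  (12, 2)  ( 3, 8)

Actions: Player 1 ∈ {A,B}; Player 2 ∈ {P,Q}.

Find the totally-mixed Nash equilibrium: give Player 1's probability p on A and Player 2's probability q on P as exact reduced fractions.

P1 indiff ⇒ q·0+(1-q)·5 = q·12+(1-q)·3 ⇒ q(-12) = (1-q)(-2) ⇒ q = 1/7
P2 indiff ⇒ p·3+(1-p)·2 = p·1+(1-p)·8 ⇒ p(2) = (1-p)(6) ⇒ p = 3/4

p=3/4, q=1/7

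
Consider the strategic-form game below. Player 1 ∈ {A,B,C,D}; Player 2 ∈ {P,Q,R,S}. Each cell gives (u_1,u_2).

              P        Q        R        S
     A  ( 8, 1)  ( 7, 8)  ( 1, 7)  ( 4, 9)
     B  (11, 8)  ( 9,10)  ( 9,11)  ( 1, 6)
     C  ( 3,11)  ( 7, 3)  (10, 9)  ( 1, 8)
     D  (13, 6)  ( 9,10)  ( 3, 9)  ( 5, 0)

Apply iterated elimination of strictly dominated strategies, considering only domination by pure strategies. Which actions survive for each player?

IESDS → P1:{B,C,D} P2:{P,Q,R}

P1 drop A (D beats it: P:13>8 Q:9>7 R:3>1 S:5>4)
P2 drop S (P beats it: B:8>6 C:11>8 D:6>0)
P1→{B,C,D} P2→{P,Q,R}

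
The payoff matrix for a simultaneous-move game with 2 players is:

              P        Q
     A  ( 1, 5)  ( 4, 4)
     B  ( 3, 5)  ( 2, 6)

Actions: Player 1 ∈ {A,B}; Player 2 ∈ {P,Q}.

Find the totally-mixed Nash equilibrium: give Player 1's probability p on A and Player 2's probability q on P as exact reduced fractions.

P1 indiff ⇒ q·1+(1-q)·4 = q·3+(1-q)·2 ⇒ q(-2) = (1-q)(-2) ⇒ q = 1/2
P2 indiff ⇒ p·5+(1-p)·5 = p·4+(1-p)·6 ⇒ p(1) = (1-p)(1) ⇒ p = 1/2

p=1/2, q=1/2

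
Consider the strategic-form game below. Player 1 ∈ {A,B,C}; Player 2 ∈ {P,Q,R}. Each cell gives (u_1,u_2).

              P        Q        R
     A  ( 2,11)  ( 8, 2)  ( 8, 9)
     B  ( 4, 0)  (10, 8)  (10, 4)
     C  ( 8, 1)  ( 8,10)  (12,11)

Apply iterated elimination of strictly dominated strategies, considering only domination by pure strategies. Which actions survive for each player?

P1 drop A (B beats it: P:4>2 Q:10>8 R:10>8)
P2 drop P (Q beats it: B:8>0 C:10>1)
P1→{B,C} P2→{Q,R}

IESDS → P1:{B,C} P2:{Q,R}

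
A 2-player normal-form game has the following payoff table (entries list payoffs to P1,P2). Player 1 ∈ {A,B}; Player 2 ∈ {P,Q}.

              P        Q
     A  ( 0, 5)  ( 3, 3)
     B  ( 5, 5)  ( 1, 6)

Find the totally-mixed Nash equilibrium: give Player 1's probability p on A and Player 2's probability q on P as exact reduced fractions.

P1 mixes 1/3 on A; P2 mixes 2/7 on P

P1 indiff ⇒ q·0+(1-q)·3 = q·5+(1-q)·1 ⇒ q(-5) = (1-q)(-2) ⇒ q = 2/7
P2 indiff ⇒ p·5+(1-p)·5 = p·3+(1-p)·6 ⇒ p(2) = (1-p)(1) ⇒ p = 1/3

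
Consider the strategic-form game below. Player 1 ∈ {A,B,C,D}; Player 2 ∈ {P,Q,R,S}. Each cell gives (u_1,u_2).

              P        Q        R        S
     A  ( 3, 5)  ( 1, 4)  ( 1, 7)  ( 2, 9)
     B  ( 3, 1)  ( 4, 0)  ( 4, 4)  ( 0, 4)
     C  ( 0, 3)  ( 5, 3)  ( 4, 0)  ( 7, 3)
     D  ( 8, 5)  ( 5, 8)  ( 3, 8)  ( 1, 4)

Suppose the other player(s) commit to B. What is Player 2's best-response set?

P2 best: {R,S}

u_2(P vs B) = 1
u_2(Q vs B) = 0
u_2(R vs B) = 4
u_2(S vs B) = 4
max payoff 4 at {R,S}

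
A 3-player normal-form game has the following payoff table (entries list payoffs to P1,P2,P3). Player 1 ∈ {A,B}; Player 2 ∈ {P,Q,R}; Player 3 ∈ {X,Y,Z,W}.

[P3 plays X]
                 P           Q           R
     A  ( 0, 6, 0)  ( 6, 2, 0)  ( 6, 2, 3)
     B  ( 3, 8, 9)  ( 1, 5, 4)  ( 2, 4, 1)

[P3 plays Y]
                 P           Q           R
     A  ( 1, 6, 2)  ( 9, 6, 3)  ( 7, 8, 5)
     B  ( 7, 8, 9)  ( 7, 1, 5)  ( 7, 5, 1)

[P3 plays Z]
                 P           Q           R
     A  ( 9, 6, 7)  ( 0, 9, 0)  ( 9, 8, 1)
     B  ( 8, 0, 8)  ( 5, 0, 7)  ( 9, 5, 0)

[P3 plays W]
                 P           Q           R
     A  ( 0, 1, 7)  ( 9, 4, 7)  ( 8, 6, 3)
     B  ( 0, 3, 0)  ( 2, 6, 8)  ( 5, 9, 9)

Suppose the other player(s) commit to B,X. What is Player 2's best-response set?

u_2(P vs B,X) = 8
u_2(Q vs B,X) = 5
u_2(R vs B,X) = 4
max payoff 8 at {P}

P2 best: {P}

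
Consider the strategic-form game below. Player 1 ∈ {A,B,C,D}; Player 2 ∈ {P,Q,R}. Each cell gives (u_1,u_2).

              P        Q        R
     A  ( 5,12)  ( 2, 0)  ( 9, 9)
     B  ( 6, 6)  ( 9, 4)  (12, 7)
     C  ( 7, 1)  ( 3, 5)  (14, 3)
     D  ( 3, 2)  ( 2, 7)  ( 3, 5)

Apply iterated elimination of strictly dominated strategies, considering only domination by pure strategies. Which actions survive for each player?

P1 drop A (B beats it: P:6>5 Q:9>2 R:12>9)
P1 drop D (B beats it: P:6>3 Q:9>2 R:12>3)
P2 drop P (R beats it: B:7>6 C:3>1)
P1→{B,C} P2→{Q,R}

IESDS → P1:{B,C} P2:{Q,R}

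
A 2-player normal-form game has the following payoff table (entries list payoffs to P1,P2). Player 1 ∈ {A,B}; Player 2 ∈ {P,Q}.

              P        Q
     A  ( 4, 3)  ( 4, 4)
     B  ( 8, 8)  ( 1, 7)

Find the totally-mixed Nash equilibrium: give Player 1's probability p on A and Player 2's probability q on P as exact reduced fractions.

P1 indiff ⇒ q·4+(1-q)·4 = q·8+(1-q)·1 ⇒ q(-4) = (1-q)(-3) ⇒ q = 3/7
P2 indiff ⇒ p·3+(1-p)·8 = p·4+(1-p)·7 ⇒ p(-1) = (1-p)(-1) ⇒ p = 1/2

P1 mixes 1/2 on A; P2 mixes 3/7 on P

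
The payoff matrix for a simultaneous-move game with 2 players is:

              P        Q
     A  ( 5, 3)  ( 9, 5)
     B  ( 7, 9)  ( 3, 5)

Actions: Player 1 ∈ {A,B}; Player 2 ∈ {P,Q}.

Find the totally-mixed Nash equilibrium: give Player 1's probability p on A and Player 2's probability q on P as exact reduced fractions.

P1 mixes 2/3 on A; P2 mixes 3/4 on P

P1 indiff ⇒ q·5+(1-q)·9 = q·7+(1-q)·3 ⇒ q(-2) = (1-q)(-6) ⇒ q = 3/4
P2 indiff ⇒ p·3+(1-p)·9 = p·5+(1-p)·5 ⇒ p(-2) = (1-p)(-4) ⇒ p = 2/3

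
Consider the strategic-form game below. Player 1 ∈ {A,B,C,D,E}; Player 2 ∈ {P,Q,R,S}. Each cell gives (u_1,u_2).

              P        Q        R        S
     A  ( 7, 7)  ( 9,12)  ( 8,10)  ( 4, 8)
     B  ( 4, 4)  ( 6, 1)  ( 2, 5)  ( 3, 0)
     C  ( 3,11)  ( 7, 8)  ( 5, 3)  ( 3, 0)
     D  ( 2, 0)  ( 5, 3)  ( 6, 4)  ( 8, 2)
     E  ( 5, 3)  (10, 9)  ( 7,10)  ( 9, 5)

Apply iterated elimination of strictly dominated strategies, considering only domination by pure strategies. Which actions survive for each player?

P1 drop B (A beats it: P:7>4 Q:9>6 R:8>2 S:4>3)
P1 drop C (A beats it: P:7>3 Q:9>7 R:8>5 S:4>3)
P1 drop D (E beats it: P:5>2 Q:10>5 R:7>6 S:9>8)
P2 drop P (Q beats it: A:12>7 E:9>3)
P2 drop S (Q beats it: A:12>8 E:9>5)
P1→{A,E} P2→{Q,R}

Remaining: P1:{A,E} P2:{Q,R}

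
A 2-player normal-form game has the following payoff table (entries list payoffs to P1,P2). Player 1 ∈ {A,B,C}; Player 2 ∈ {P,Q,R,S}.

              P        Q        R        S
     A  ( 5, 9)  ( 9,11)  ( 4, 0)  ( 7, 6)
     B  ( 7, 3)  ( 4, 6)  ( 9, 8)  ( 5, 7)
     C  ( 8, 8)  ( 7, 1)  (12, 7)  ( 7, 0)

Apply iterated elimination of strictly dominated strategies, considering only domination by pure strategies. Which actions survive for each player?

P1 drop B (C beats it: P:8>7 Q:7>4 R:12>9 S:7>5)
P2 drop R (P beats it: A:9>0 C:8>7)
P2 drop S (P beats it: A:9>6 C:8>0)
P1→{A,C} P2→{P,Q}

Survivors P1:{A,C} P2:{P,Q}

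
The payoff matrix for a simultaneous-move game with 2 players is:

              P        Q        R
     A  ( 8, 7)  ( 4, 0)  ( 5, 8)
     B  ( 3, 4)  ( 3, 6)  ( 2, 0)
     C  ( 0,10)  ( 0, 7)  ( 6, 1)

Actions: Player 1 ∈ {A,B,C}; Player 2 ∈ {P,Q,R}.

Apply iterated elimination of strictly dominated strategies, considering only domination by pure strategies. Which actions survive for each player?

Remaining: P1:{A,C} P2:{P,R}

P1 drop B (A beats it: P:8>3 Q:4>3 R:5>2)
P2 drop Q (P beats it: A:7>0 C:10>7)
P1→{A,C} P2→{P,R}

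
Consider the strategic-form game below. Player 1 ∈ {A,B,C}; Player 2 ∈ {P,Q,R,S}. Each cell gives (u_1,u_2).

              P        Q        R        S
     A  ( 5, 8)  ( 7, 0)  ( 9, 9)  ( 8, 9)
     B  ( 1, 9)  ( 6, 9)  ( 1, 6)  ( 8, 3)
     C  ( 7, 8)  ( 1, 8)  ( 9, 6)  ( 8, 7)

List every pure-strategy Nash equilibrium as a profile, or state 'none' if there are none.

PSNE = {(A,R), (A,S), (C,P)}

(A,P): not NE [P1→C gives 7>5; P2→S gives 9>8]
(A,Q): not NE [P2→S gives 9>0]
(A,R): NE
(A,S): NE
(B,P): not NE [P1→C gives 7>1]
(B,Q): not NE [P1→A gives 7>6]
(B,R): not NE [P1→C gives 9>1; P2→Q gives 9>6]
(B,S): not NE [P2→Q gives 9>3]
(C,P): NE
(C,Q): not NE [P1→A gives 7>1]
(C,R): not NE [P2→Q gives 8>6]
(C,S): not NE [P2→Q gives 8>7]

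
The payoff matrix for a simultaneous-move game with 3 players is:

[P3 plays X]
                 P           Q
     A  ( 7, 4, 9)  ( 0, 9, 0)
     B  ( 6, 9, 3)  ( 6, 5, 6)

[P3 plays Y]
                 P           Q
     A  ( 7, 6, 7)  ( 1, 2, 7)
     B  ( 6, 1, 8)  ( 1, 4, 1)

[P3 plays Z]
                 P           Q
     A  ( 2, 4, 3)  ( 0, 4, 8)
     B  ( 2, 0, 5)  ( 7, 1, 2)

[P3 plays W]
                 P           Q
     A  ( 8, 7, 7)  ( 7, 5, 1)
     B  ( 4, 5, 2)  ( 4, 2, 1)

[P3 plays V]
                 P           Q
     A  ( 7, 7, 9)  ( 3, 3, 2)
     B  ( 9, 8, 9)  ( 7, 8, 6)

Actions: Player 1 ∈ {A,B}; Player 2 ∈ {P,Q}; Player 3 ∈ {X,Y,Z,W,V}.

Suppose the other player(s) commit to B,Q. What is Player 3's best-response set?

P3 best: {X,V}

u_3(X vs B,Q) = 6
u_3(Y vs B,Q) = 1
u_3(Z vs B,Q) = 2
u_3(W vs B,Q) = 1
u_3(V vs B,Q) = 6
max payoff 6 at {X,V}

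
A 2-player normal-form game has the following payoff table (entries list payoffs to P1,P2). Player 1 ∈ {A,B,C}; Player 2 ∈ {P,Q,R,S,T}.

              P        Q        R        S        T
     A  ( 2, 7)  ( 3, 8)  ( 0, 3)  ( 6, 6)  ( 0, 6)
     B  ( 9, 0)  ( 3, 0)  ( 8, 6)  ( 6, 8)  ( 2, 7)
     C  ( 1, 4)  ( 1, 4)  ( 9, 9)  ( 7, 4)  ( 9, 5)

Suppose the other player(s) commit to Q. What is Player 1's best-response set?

u_1(A vs Q) = 3
u_1(B vs Q) = 3
u_1(C vs Q) = 1
max payoff 3 at {A,B}

BR_1 = {A,B}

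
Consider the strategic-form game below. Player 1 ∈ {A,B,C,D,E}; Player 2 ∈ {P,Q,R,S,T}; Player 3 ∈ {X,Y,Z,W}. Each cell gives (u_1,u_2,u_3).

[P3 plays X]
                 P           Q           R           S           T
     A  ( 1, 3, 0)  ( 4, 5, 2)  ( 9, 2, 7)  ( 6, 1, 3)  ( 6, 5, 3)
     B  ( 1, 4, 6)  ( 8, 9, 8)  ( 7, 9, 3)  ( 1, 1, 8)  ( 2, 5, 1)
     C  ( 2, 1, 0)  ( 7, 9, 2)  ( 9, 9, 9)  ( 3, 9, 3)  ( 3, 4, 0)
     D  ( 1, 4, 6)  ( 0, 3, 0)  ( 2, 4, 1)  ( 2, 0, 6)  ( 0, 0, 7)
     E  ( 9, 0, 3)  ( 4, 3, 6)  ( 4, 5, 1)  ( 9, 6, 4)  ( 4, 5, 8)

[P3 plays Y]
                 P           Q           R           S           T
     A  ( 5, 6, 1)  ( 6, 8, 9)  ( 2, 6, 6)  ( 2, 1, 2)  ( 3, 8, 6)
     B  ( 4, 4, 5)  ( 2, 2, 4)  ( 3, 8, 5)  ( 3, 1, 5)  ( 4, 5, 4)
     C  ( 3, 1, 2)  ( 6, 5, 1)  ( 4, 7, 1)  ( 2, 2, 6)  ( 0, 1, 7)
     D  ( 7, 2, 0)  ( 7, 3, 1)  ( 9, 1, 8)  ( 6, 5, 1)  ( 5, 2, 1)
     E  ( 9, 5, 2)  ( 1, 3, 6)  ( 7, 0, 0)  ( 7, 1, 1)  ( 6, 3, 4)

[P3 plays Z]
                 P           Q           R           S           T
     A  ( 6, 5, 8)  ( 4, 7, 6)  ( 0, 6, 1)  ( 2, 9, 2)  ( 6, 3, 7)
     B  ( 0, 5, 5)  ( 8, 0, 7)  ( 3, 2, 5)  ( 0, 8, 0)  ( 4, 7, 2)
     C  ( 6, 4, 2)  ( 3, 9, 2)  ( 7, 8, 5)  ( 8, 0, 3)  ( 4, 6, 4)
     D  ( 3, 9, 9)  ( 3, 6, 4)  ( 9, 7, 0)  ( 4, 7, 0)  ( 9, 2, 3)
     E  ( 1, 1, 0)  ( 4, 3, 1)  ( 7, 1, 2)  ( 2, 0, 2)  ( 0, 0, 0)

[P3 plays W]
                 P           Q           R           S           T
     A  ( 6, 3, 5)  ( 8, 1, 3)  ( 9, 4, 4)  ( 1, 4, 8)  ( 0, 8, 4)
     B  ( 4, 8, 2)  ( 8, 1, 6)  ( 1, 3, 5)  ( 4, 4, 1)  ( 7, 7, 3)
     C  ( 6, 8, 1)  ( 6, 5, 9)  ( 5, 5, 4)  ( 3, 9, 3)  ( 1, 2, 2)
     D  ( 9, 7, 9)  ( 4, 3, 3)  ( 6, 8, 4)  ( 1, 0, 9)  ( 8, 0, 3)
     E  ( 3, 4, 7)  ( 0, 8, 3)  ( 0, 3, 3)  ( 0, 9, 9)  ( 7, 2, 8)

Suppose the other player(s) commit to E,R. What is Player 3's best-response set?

P3 best: {W}

u_3(X vs E,R) = 1
u_3(Y vs E,R) = 0
u_3(Z vs E,R) = 2
u_3(W vs E,R) = 3
max payoff 3 at {W}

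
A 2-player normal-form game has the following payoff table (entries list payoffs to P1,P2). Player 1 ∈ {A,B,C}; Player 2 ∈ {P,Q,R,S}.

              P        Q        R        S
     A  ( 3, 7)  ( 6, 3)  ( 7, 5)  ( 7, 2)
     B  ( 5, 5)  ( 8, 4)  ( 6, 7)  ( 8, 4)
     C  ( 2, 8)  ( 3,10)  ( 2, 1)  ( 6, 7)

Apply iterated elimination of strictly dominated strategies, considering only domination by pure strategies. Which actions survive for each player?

Remaining: P1:{A,B} P2:{P,R}

P1 drop C (A beats it: P:3>2 Q:6>3 R:7>2 S:7>6)
P2 drop Q (P beats it: A:7>3 B:5>4)
P2 drop S (P beats it: A:7>2 B:5>4)
P1→{A,B} P2→{P,R}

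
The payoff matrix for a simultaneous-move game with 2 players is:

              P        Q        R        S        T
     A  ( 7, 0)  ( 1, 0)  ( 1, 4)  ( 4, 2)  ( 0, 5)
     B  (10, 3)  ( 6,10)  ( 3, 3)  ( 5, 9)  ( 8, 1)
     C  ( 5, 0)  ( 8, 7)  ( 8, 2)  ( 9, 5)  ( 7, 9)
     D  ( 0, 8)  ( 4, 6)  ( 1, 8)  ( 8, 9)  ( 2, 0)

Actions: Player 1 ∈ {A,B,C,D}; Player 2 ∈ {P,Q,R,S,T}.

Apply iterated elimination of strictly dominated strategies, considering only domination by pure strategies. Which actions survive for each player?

Remaining: P1:{B,C} P2:{Q,T}

P1 drop A (B beats it: P:10>7 Q:6>1 R:3>1 S:5>4 T:8>0)
P1 drop D (C beats it: P:5>0 Q:8>4 R:8>1 S:9>8 T:7>2)
P2 drop P (Q beats it: B:10>3 C:7>0)
P2 drop R (Q beats it: B:10>3 C:7>2)
P2 drop S (Q beats it: B:10>9 C:7>5)
P1→{B,C} P2→{Q,T}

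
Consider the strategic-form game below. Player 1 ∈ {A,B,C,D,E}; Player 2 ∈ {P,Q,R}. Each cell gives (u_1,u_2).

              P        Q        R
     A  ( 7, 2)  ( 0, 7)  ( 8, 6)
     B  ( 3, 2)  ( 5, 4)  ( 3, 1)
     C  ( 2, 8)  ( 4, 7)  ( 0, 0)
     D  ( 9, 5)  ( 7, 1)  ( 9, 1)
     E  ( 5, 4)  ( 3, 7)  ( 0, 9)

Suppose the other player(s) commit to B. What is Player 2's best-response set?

u_2(P vs B) = 2
u_2(Q vs B) = 4
u_2(R vs B) = 1
max payoff 4 at {Q}

P2 best: {Q}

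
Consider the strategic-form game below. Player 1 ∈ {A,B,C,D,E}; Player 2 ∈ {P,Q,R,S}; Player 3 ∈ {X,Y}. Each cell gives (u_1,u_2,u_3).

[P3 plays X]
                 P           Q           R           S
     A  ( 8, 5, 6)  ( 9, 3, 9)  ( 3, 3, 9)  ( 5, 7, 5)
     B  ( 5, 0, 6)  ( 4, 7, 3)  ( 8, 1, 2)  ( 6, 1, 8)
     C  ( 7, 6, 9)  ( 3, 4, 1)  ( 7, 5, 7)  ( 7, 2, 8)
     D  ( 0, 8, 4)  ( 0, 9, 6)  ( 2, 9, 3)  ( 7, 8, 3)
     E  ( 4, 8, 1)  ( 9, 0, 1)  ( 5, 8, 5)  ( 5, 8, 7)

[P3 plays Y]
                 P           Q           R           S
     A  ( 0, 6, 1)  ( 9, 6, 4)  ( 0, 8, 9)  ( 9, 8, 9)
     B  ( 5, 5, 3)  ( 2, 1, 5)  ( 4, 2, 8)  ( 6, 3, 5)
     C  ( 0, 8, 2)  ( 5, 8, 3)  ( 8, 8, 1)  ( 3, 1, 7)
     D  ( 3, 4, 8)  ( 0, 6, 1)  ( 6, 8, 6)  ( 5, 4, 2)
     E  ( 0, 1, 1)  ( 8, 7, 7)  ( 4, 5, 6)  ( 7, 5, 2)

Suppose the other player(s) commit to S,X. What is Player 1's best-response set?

argmax u_1 = {C,D}

u_1(A vs S,X) = 5
u_1(B vs S,X) = 6
u_1(C vs S,X) = 7
u_1(D vs S,X) = 7
u_1(E vs S,X) = 5
max payoff 7 at {C,D}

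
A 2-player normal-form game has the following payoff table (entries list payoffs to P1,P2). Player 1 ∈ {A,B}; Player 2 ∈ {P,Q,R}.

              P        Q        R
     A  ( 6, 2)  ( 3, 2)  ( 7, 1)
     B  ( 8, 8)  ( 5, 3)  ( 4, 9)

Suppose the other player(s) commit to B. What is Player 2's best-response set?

u_2(P vs B) = 8
u_2(Q vs B) = 3
u_2(R vs B) = 9
max payoff 9 at {R}

BR_2 = {R}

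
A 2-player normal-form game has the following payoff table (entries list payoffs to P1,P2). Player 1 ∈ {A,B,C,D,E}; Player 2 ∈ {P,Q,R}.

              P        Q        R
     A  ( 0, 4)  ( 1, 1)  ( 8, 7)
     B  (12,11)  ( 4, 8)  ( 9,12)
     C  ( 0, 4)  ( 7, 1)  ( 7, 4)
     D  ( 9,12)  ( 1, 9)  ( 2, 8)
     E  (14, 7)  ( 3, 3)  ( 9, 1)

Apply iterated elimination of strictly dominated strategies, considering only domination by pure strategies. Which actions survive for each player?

P1 drop A (B beats it: P:12>0 Q:4>1 R:9>8)
P1 drop D (B beats it: P:12>9 Q:4>1 R:9>2)
P2 drop Q (P beats it: B:11>8 C:4>1 E:7>3)
P1 drop C (B beats it: P:12>0 R:9>7)
P1→{B,E} P2→{P,R}

IESDS → P1:{B,E} P2:{P,R}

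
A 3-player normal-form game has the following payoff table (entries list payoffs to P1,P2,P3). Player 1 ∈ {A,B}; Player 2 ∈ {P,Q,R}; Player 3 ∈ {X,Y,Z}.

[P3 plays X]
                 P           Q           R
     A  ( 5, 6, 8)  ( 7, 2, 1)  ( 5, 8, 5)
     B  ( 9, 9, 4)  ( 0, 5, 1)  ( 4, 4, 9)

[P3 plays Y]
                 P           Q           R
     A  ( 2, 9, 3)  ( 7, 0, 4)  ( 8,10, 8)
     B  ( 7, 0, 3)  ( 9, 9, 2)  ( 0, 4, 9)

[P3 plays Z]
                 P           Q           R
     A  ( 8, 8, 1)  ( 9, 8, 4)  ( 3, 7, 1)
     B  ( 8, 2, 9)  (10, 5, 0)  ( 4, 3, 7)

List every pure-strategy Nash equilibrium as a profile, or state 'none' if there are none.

NE set: (A,R,Y), (B,Q,Y)

(A,P,X): not NE [P1→B gives 9>5; P2→R gives 8>6]
(A,P,Y): not NE [P1→B gives 7>2; P2→R gives 10>9; P3→X gives 8>3]
(A,P,Z): not NE [P3→X gives 8>1]
(A,Q,X): not NE [P2→R gives 8>2; P3→Z gives 4>1]
(A,Q,Y): not NE [P1→B gives 9>7; P2→R gives 10>0]
(A,Q,Z): not NE [P1→B gives 10>9]
(A,R,X): not NE [P3→Y gives 8>5]
(A,R,Y): NE
(A,R,Z): not NE [P1→B gives 4>3; P2→Q gives 8>7; P3→Y gives 8>1]
(B,P,X): not NE [P3→Z gives 9>4]
(B,P,Y): not NE [P2→Q gives 9>0; P3→Z gives 9>3]
(B,P,Z): not NE [P2→Q gives 5>2]
(B,Q,X): not NE [P1→A gives 7>0; P2→P gives 9>5; P3→Y gives 2>1]
(B,Q,Y): NE
(B,Q,Z): not NE [P3→Y gives 2>0]
(B,R,X): not NE [P1→A gives 5>4; P2→P gives 9>4]
(B,R,Y): not NE [P1→A gives 8>0; P2→Q gives 9>4]
(B,R,Z): not NE [P2→Q gives 5>3; P3→Y gives 9>7]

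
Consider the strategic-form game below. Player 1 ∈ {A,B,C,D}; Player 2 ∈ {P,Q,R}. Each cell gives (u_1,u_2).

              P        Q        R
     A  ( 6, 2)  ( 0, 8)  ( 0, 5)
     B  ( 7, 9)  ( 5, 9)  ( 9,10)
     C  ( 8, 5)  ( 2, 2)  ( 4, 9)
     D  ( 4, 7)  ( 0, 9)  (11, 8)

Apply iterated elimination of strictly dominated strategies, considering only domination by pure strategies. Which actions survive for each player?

P1 drop A (B beats it: P:7>6 Q:5>0 R:9>0)
P2 drop P (R beats it: B:10>9 C:9>5 D:8>7)
P1 drop C (B beats it: Q:5>2 R:9>4)
P1→{B,D} P2→{Q,R}

IESDS → P1:{B,D} P2:{Q,R}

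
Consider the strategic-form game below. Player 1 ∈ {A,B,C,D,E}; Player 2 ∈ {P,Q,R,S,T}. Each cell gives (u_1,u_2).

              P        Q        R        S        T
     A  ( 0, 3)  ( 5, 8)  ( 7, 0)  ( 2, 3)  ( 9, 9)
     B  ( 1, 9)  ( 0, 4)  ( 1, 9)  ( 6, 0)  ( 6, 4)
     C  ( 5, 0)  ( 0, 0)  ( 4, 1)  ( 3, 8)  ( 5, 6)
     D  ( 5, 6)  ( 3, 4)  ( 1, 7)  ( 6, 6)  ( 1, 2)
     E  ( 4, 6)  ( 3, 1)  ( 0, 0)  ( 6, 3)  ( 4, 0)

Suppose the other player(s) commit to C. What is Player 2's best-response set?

argmax u_2 = {S}

u_2(P vs C) = 0
u_2(Q vs C) = 0
u_2(R vs C) = 1
u_2(S vs C) = 8
u_2(T vs C) = 6
max payoff 8 at {S}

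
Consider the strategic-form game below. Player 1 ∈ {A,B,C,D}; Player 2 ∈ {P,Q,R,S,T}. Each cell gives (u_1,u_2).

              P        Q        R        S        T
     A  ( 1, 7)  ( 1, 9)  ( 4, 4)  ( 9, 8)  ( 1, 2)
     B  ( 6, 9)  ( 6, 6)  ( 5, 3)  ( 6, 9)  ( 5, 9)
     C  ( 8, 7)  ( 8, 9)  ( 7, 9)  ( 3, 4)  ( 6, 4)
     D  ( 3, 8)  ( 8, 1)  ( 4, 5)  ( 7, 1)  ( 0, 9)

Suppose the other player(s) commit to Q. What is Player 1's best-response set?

P1 best: {C,D}

u_1(A vs Q) = 1
u_1(B vs Q) = 6
u_1(C vs Q) = 8
u_1(D vs Q) = 8
max payoff 8 at {C,D}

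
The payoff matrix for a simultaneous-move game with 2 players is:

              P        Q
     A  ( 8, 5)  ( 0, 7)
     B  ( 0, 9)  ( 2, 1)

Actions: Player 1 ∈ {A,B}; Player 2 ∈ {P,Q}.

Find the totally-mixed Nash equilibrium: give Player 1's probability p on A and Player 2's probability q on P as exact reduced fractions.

P1 mixes 4/5 on A; P2 mixes 1/5 on P

P1 indiff ⇒ q·8+(1-q)·0 = q·0+(1-q)·2 ⇒ q(8) = (1-q)(2) ⇒ q = 1/5
P2 indiff ⇒ p·5+(1-p)·9 = p·7+(1-p)·1 ⇒ p(-2) = (1-p)(-8) ⇒ p = 4/5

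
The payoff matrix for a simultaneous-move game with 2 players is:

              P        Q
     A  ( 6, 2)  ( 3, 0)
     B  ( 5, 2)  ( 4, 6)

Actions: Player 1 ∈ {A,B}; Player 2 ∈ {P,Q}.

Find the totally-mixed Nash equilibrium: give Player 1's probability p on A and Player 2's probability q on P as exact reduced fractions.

P1 mixes 2/3 on A; P2 mixes 1/2 on P

P1 indiff ⇒ q·6+(1-q)·3 = q·5+(1-q)·4 ⇒ q(1) = (1-q)(1) ⇒ q = 1/2
P2 indiff ⇒ p·2+(1-p)·2 = p·0+(1-p)·6 ⇒ p(2) = (1-p)(4) ⇒ p = 2/3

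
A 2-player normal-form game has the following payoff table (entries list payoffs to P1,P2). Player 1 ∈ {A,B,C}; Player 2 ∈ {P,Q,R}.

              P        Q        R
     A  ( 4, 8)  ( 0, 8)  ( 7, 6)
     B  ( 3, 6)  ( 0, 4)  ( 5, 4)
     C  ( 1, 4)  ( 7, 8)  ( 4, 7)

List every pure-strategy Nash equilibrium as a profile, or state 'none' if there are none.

(A,P): NE
(A,Q): not NE [P1→C gives 7>0]
(A,R): not NE [P2→Q gives 8>6]
(B,P): not NE [P1→A gives 4>3]
(B,Q): not NE [P1→C gives 7>0; P2→P gives 6>4]
(B,R): not NE [P1→A gives 7>5; P2→P gives 6>4]
(C,P): not NE [P1→A gives 4>1; P2→Q gives 8>4]
(C,Q): NE
(C,R): not NE [P1→A gives 7>4; P2→Q gives 8>7]

NE set: (A,P), (C,Q)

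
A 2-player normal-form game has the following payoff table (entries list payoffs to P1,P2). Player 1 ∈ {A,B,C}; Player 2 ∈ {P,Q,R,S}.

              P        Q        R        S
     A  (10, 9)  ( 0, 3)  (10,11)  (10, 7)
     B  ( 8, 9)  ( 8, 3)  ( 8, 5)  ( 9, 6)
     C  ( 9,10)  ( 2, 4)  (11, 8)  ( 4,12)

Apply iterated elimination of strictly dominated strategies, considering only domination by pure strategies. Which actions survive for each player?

IESDS → P1:{A,C} P2:{P,R,S}

P2 drop Q (P beats it: A:9>3 B:9>3 C:10>4)
P1 drop B (A beats it: P:10>8 R:10>8 S:10>9)
P1→{A,C} P2→{P,R,S}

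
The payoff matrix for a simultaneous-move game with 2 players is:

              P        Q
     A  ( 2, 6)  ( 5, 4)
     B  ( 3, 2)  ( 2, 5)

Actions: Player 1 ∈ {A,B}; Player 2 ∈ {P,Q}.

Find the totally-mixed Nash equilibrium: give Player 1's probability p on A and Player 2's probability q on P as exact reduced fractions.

P1 indiff ⇒ q·2+(1-q)·5 = q·3+(1-q)·2 ⇒ q(-1) = (1-q)(-3) ⇒ q = 3/4
P2 indiff ⇒ p·6+(1-p)·2 = p·4+(1-p)·5 ⇒ p(2) = (1-p)(3) ⇒ p = 3/5

P1 mixes 3/5 on A; P2 mixes 3/4 on P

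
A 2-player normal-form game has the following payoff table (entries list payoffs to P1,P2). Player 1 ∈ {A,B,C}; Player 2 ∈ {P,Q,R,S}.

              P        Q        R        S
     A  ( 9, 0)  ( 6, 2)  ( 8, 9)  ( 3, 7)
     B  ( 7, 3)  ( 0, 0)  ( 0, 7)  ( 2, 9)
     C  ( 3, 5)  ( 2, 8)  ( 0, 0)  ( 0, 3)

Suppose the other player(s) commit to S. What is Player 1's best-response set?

argmax u_1 = {A}

u_1(A vs S) = 3
u_1(B vs S) = 2
u_1(C vs S) = 0
max payoff 3 at {A}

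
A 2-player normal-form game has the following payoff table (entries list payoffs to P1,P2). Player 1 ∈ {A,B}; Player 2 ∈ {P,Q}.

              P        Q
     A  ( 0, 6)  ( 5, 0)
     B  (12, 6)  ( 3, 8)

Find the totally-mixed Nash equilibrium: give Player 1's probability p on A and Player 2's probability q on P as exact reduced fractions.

P1 indiff ⇒ q·0+(1-q)·5 = q·12+(1-q)·3 ⇒ q(-12) = (1-q)(-2) ⇒ q = 1/7
P2 indiff ⇒ p·6+(1-p)·6 = p·0+(1-p)·8 ⇒ p(6) = (1-p)(2) ⇒ p = 1/4

p=1/4, q=1/7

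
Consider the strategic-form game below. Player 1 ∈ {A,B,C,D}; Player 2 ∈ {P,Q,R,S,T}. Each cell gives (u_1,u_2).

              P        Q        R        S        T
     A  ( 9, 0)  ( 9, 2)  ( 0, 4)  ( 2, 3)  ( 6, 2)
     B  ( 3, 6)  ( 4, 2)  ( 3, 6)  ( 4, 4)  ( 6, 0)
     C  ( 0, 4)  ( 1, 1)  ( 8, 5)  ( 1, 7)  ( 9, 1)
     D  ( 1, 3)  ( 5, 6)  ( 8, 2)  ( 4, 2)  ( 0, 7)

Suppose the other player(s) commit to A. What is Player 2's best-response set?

u_2(P vs A) = 0
u_2(Q vs A) = 2
u_2(R vs A) = 4
u_2(S vs A) = 3
u_2(T vs A) = 2
max payoff 4 at {R}

BR_2 = {R}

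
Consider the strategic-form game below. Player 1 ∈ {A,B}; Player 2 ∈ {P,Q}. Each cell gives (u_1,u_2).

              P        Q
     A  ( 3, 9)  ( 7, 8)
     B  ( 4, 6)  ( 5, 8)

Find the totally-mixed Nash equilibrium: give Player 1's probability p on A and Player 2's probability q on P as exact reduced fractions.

p=2/3, q=2/3

P1 indiff ⇒ q·3+(1-q)·7 = q·4+(1-q)·5 ⇒ q(-1) = (1-q)(-2) ⇒ q = 2/3
P2 indiff ⇒ p·9+(1-p)·6 = p·8+(1-p)·8 ⇒ p(1) = (1-p)(2) ⇒ p = 2/3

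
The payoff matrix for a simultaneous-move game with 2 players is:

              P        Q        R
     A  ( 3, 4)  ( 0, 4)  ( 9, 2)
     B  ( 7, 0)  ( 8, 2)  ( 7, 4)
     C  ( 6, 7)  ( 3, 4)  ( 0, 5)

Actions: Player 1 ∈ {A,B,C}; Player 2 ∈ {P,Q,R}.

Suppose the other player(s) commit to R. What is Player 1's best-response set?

BR_1 = {A}

u_1(A vs R) = 9
u_1(B vs R) = 7
u_1(C vs R) = 0
max payoff 9 at {A}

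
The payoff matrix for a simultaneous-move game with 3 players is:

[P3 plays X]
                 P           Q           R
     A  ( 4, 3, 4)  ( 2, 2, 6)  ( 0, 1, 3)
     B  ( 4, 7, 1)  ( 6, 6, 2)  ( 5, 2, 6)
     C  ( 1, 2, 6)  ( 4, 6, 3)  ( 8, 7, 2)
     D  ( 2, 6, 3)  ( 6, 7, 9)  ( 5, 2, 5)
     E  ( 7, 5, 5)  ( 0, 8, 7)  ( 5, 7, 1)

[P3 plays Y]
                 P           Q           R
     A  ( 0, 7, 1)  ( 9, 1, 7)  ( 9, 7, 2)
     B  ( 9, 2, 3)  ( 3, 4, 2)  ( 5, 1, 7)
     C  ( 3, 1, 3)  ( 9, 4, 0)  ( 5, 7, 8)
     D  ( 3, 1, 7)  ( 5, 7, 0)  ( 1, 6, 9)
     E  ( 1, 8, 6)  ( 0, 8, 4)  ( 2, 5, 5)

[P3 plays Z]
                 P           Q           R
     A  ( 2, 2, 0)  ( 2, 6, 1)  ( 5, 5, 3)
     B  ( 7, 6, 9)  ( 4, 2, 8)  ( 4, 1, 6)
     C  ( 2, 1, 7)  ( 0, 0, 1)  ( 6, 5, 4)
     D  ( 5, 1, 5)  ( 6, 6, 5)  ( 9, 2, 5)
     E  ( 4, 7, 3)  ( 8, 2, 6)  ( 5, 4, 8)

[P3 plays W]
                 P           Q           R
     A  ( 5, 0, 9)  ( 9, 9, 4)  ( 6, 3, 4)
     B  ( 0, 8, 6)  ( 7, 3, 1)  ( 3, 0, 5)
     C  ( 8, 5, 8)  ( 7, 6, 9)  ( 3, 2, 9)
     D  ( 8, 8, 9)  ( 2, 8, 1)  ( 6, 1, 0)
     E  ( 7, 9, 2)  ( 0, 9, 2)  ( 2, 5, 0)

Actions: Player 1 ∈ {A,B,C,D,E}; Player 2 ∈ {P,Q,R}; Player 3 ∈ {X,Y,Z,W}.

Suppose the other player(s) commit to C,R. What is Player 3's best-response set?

argmax u_3 = {W}

u_3(X vs C,R) = 2
u_3(Y vs C,R) = 8
u_3(Z vs C,R) = 4
u_3(W vs C,R) = 9
max payoff 9 at {W}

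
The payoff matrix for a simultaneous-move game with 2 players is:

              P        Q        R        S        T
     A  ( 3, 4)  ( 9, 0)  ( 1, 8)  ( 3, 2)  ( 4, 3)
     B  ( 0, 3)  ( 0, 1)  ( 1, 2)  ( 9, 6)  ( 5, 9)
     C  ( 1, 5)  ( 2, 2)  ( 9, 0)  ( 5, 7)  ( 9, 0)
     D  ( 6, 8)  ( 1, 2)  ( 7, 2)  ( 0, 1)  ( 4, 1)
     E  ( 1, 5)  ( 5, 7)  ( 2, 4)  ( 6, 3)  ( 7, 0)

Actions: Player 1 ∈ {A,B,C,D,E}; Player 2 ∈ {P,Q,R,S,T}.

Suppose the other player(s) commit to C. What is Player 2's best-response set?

P2 best: {S}

u_2(P vs C) = 5
u_2(Q vs C) = 2
u_2(R vs C) = 0
u_2(S vs C) = 7
u_2(T vs C) = 0
max payoff 7 at {S}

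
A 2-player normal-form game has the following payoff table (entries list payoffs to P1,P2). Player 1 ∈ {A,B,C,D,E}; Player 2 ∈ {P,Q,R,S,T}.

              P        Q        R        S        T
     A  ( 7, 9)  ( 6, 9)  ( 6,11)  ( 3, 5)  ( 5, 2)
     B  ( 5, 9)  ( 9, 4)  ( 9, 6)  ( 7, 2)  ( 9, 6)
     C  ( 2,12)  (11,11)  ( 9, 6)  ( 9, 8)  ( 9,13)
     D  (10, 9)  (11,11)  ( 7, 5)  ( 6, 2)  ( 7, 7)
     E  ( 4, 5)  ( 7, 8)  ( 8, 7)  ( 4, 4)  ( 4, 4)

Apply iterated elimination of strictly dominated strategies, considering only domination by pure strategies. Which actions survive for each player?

P1 drop A (D beats it: P:10>7 Q:11>6 R:7>6 S:6>3 T:7>5)
P1 drop E (B beats it: P:5>4 Q:9>7 R:9>8 S:7>4 T:9>4)
P2 drop R (P beats it: B:9>6 C:12>6 D:9>5)
P2 drop S (P beats it: B:9>2 C:12>8 D:9>2)
P1→{B,C,D} P2→{P,Q,T}

IESDS → P1:{B,C,D} P2:{P,Q,T}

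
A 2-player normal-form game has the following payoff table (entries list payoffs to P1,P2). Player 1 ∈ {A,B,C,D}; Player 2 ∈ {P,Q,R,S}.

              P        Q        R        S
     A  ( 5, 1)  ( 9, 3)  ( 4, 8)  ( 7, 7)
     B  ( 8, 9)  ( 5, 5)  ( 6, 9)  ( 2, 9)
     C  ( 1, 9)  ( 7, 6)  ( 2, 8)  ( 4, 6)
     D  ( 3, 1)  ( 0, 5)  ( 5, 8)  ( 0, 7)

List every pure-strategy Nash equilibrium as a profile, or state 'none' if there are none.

NE set: (B,P), (B,R)

(A,P): not NE [P1→B gives 8>5; P2→R gives 8>1]
(A,Q): not NE [P2→R gives 8>3]
(A,R): not NE [P1→B gives 6>4]
(A,S): not NE [P2→R gives 8>7]
(B,P): NE
(B,Q): not NE [P1→A gives 9>5; P2→S gives 9>5]
(B,R): NE
(B,S): not NE [P1→A gives 7>2]
(C,P): not NE [P1→B gives 8>1]
(C,Q): not NE [P1→A gives 9>7; P2→P gives 9>6]
(C,R): not NE [P1→B gives 6>2; P2→P gives 9>8]
(C,S): not NE [P1→A gives 7>4; P2→P gives 9>6]
(D,P): not NE [P1→B gives 8>3; P2→R gives 8>1]
(D,Q): not NE [P1→A gives 9>0; P2→R gives 8>5]
(D,R): not NE [P1→B gives 6>5]
(D,S): not NE [P1→A gives 7>0; P2→R gives 8>7]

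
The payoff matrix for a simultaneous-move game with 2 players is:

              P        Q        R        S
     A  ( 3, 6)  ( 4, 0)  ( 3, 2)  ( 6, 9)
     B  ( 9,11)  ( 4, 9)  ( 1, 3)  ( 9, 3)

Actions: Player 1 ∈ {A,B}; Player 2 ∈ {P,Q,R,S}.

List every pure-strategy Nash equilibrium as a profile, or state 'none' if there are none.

(A,P): not NE [P1→B gives 9>3; P2→S gives 9>6]
(A,Q): not NE [P2→S gives 9>0]
(A,R): not NE [P2→S gives 9>2]
(A,S): not NE [P1→B gives 9>6]
(B,P): NE
(B,Q): not NE [P2→P gives 11>9]
(B,R): not NE [P1→A gives 3>1; P2→P gives 11>3]
(B,S): not NE [P2→P gives 11>3]

Nash profiles: (B,P)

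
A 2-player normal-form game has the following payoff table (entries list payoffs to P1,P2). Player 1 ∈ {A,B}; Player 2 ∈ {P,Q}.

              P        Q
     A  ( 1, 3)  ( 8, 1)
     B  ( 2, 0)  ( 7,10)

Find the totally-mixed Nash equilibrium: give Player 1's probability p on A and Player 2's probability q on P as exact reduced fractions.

p=5/6, q=1/2

P1 indiff ⇒ q·1+(1-q)·8 = q·2+(1-q)·7 ⇒ q(-1) = (1-q)(-1) ⇒ q = 1/2
P2 indiff ⇒ p·3+(1-p)·0 = p·1+(1-p)·10 ⇒ p(2) = (1-p)(10) ⇒ p = 5/6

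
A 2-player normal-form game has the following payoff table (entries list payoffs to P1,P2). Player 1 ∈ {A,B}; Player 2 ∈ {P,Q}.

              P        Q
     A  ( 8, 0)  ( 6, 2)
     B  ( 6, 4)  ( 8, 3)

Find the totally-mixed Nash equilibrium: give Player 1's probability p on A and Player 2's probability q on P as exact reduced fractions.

P1 indiff ⇒ q·8+(1-q)·6 = q·6+(1-q)·8 ⇒ q(2) = (1-q)(2) ⇒ q = 1/2
P2 indiff ⇒ p·0+(1-p)·4 = p·2+(1-p)·3 ⇒ p(-2) = (1-p)(-1) ⇒ p = 1/3

P1 mixes 1/3 on A; P2 mixes 1/2 on P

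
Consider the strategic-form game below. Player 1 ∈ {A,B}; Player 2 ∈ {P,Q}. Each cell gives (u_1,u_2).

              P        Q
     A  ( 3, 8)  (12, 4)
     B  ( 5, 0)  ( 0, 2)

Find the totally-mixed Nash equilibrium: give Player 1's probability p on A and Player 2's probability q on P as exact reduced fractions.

(p,q) = (1/3, 6/7)

P1 indiff ⇒ q·3+(1-q)·12 = q·5+(1-q)·0 ⇒ q(-2) = (1-q)(-12) ⇒ q = 6/7
P2 indiff ⇒ p·8+(1-p)·0 = p·4+(1-p)·2 ⇒ p(4) = (1-p)(2) ⇒ p = 1/3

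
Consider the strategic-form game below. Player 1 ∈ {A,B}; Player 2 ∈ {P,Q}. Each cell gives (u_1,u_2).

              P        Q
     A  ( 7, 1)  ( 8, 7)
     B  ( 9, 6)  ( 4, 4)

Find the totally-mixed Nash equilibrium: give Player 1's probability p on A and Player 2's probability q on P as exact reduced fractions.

P1 indiff ⇒ q·7+(1-q)·8 = q·9+(1-q)·4 ⇒ q(-2) = (1-q)(-4) ⇒ q = 2/3
P2 indiff ⇒ p·1+(1-p)·6 = p·7+(1-p)·4 ⇒ p(-6) = (1-p)(-2) ⇒ p = 1/4

(p,q) = (1/4, 2/3)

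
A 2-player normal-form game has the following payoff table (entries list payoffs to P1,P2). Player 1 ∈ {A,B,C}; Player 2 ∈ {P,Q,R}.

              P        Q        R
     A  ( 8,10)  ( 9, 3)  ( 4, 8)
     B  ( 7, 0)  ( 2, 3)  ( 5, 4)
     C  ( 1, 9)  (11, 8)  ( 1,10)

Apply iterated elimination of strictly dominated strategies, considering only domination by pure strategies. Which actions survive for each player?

Remaining: P1:{A,B} P2:{P,R}

P2 drop Q (R beats it: A:8>3 B:4>3 C:10>8)
P1 drop C (A beats it: P:8>1 R:4>1)
P1→{A,B} P2→{P,R}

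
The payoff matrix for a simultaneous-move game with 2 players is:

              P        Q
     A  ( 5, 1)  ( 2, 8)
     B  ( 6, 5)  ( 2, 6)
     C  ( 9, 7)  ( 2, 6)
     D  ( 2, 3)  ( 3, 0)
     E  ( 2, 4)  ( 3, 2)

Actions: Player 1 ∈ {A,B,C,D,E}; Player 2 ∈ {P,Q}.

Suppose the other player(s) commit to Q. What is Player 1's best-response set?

u_1(A vs Q) = 2
u_1(B vs Q) = 2
u_1(C vs Q) = 2
u_1(D vs Q) = 3
u_1(E vs Q) = 3
max payoff 3 at {D,E}

argmax u_1 = {D,E}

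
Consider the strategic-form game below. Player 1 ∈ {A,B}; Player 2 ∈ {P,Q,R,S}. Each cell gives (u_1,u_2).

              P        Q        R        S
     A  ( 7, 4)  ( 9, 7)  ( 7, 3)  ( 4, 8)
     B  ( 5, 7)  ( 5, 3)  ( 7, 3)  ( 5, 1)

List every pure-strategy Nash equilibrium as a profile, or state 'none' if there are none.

PSNE: ∅

(A,P): not NE [P2→S gives 8>4]
(A,Q): not NE [P2→S gives 8>7]
(A,R): not NE [P2→S gives 8>3]
(A,S): not NE [P1→B gives 5>4]
(B,P): not NE [P1→A gives 7>5]
(B,Q): not NE [P1→A gives 9>5; P2→P gives 7>3]
(B,R): not NE [P2→P gives 7>3]
(B,S): not NE [P2→P gives 7>1]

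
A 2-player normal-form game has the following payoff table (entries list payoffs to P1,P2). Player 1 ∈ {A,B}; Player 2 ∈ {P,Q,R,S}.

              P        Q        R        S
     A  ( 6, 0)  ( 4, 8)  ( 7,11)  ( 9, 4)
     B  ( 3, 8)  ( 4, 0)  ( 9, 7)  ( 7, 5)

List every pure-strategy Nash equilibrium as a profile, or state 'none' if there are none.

(A,P): not NE [P2→R gives 11>0]
(A,Q): not NE [P2→R gives 11>8]
(A,R): not NE [P1→B gives 9>7]
(A,S): not NE [P2→R gives 11>4]
(B,P): not NE [P1→A gives 6>3]
(B,Q): not NE [P2→P gives 8>0]
(B,R): not NE [P2→P gives 8>7]
(B,S): not NE [P1→A gives 9>7; P2→P gives 8>5]

Equilibria: none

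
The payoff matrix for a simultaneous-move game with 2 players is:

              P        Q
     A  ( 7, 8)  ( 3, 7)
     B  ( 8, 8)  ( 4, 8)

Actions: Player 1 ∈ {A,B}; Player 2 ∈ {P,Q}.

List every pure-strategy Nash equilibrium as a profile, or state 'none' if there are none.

(A,P): not NE [P1→B gives 8>7]
(A,Q): not NE [P1→B gives 4>3; P2→P gives 8>7]
(B,P): NE
(B,Q): NE

Nash profiles: (B,P), (B,Q)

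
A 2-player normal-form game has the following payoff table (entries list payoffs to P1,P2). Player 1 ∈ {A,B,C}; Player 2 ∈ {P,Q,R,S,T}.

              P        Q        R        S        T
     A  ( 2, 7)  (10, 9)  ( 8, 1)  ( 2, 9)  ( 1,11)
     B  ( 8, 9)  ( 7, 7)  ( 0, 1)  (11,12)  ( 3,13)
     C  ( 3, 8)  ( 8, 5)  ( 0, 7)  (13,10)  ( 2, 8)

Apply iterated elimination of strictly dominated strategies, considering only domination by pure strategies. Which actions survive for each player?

Survivors P1:{B,C} P2:{S,T}

P2 drop P (S beats it: A:9>7 B:12>9 C:10>8)
P2 drop Q (T beats it: A:11>9 B:13>7 C:8>5)
P2 drop R (S beats it: A:9>1 B:12>1 C:10>7)
P1 drop A (B beats it: S:11>2 T:3>1)
P1→{B,C} P2→{S,T}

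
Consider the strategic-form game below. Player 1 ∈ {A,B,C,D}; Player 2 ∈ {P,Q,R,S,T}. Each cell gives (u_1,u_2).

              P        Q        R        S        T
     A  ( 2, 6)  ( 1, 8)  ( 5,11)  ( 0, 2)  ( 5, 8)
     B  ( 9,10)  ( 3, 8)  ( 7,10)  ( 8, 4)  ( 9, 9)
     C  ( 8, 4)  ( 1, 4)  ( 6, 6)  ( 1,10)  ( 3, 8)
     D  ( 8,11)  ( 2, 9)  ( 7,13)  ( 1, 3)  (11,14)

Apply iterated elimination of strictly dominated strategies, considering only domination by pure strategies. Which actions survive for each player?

IESDS → P1:{B,D} P2:{P,R,T}

P1 drop A (B beats it: P:9>2 Q:3>1 R:7>5 S:8>0 T:9>5)
P1 drop C (B beats it: P:9>8 Q:3>1 R:7>6 S:8>1 T:9>3)
P2 drop Q (P beats it: B:10>8 D:11>9)
P2 drop S (P beats it: B:10>4 D:11>3)
P1→{B,D} P2→{P,R,T}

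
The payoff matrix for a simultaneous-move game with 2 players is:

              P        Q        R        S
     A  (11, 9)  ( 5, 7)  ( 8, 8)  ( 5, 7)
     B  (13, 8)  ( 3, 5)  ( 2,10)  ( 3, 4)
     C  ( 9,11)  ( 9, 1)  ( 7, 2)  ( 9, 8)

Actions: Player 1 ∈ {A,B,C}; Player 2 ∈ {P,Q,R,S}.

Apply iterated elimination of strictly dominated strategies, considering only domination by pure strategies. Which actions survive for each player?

P2 drop Q (P beats it: A:9>7 B:8>5 C:11>1)
P2 drop S (P beats it: A:9>7 B:8>4 C:11>8)
P1 drop C (A beats it: P:11>9 R:8>7)
P1→{A,B} P2→{P,R}

Remaining: P1:{A,B} P2:{P,R}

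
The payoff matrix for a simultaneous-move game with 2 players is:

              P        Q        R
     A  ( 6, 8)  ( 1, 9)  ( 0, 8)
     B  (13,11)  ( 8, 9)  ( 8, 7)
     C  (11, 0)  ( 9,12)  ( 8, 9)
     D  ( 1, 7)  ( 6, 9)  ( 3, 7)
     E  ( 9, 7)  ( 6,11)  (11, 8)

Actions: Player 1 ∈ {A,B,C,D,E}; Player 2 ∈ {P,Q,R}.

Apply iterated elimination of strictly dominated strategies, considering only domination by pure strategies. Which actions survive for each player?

P1 drop A (B beats it: P:13>6 Q:8>1 R:8>0)
P1 drop D (B beats it: P:13>1 Q:8>6 R:8>3)
P2 drop R (Q beats it: B:9>7 C:12>9 E:11>8)
P1 drop E (B beats it: P:13>9 Q:8>6)
P1→{B,C} P2→{P,Q}

IESDS → P1:{B,C} P2:{P,Q}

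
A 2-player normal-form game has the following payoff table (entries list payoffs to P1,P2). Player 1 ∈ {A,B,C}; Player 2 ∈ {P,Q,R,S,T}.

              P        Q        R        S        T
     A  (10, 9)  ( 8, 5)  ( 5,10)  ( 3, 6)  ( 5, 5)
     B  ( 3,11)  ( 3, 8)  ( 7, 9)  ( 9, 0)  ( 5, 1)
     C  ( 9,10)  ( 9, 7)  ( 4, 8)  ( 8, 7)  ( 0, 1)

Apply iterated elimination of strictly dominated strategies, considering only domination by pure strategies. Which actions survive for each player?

P2 drop Q (P beats it: A:9>5 B:11>8 C:10>7)
P2 drop S (P beats it: A:9>6 B:11>0 C:10>7)
P1 drop C (A beats it: P:10>9 R:5>4 T:5>0)
P2 drop T (P beats it: A:9>5 B:11>1)
P1→{A,B} P2→{P,R}

Survivors P1:{A,B} P2:{P,R}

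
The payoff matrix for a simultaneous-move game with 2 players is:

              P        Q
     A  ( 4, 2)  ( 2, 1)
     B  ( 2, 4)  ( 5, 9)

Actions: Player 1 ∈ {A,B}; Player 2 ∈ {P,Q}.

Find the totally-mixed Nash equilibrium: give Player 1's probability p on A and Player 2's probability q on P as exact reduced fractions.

p=5/6, q=3/5

P1 indiff ⇒ q·4+(1-q)·2 = q·2+(1-q)·5 ⇒ q(2) = (1-q)(3) ⇒ q = 3/5
P2 indiff ⇒ p·2+(1-p)·4 = p·1+(1-p)·9 ⇒ p(1) = (1-p)(5) ⇒ p = 5/6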